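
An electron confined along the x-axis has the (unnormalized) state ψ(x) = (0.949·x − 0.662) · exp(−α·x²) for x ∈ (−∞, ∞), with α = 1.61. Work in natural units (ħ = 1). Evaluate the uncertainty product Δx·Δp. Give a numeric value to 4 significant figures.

0.5276

Δx = √(⟨x²⟩−⟨x⟩²), Δp = √(⟨p²⟩−⟨p⟩²).
Expand each integrand as polynomial × e^(−2αx²) and use ∫x^(2j)·e^(−2αx²) dx = (2j−1)!!/(4α)^j · √(π/(2α)), odd powers → 0; here √(π/(2α)) = 0.98775. Differentiate with the product rule, d/dx e^(−αx²) = −2αx·e^(−αx²).
Normalization: ∫|ψ|² dx = 0.57101.
⟨x⟩ = -0.33750, ⟨x²⟩ = 0.23041 ⇒ Δx = 0.34132.
⟨p⟩ = 0.0000, ⟨p²⟩ = 2.3889 ⇒ Δp = 1.5456.
Δx·Δp = 0.52755.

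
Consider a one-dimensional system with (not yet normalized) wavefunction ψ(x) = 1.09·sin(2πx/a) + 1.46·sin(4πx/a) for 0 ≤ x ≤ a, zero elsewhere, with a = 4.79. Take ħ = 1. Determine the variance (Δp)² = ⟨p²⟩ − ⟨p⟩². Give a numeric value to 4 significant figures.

Compute ⟨p⟩ and ⟨p²⟩ separately; (Δp)² = ⟨p²⟩ − ⟨p⟩².
d²/dx² sin(jπx/a) = −(jπ/a)²·sin(jπx/a); on 0 ≤ x ≤ a, ∫sin²(jπx/a) dx = a/2 and ∫sin(jπx/a)·sin(lπx/a) dx = 0 for j ≠ l, so only diagonal terms survive in ∫|ψ|² and ∫ψ·ψ″; ∫ψ·ψ′ dx = [ψ²/2] between the walls = 0.
Normalization: ∫|ψ|² dx = 7.9507.
⟨p⟩ = 0.0000 and ⟨p²⟩ = 5.0351.
(Δp)² = 5.0351 − (0.0000)² = 5.0351.

5.035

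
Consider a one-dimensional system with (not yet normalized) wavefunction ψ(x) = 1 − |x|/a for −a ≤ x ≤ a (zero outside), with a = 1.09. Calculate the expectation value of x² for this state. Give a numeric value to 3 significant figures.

0.119

⟨x²⟩ = ∫ x²·|ψ|² dx / ∫|ψ|² dx (integrals over the domain).
ψ is even, so ∫ over [−a, a] = 2∫₀ᵃ with ψ = 1 − x/a there: ∫₀ᵃ (1 − x/a)² dx = a/3, ∫₀ᵃ x²(1 − x/a)² dx = a³/30, ∫₀ᵃ x⁴(1 − x/a)² dx = a⁵/105.
State is unnormalized: ∫|ψ|² dx = 0.72667, and ∫ψ*·x²·ψ dx = 0.086335, so ⟨x²⟩ = 0.086335 / 0.72667.
⟨x²⟩ = 0.11881.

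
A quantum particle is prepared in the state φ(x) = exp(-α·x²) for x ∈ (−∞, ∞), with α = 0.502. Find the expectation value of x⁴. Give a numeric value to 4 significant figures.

⟨x⁴⟩ = ∫ x⁴·|φ|² dx / ∫|φ|² dx (integrals over the domain).
Gaussian moments: ∫x^(2j)·e^(−2αx²) dx = (2j−1)!!/(4α)^j · √(π/(2α)), odd powers integrate to 0; here √(π/(2α)) = 1.7689.
State is unnormalized: ∫|φ|² dx = 1.7689, and ∫φ*·x⁴·φ dx = 1.3161, so ⟨x⁴⟩ = 1.3161 / 1.7689.
⟨x⁴⟩ = 0.74404.

0.7440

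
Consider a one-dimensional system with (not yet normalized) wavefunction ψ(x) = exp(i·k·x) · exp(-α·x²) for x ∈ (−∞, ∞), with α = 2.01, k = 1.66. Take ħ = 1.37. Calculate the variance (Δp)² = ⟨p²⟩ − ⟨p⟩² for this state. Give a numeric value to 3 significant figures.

3.77

Compute ⟨p⟩ and ⟨p²⟩ separately; (Δp)² = ⟨p²⟩ − ⟨p⟩².
Gaussian moments: ∫x^(2j)·e^(−2αx²) dx = (2j−1)!!/(4α)^j · √(π/(2α)), odd powers integrate to 0; here √(π/(2α)) = 0.88402. Derivatives: ψ′ = (ik − 2αx)·ψ, ψ″ = ((ik − 2αx)² − 2α)·ψ; the odd-in-x pieces drop out.
Normalization: ∫|ψ|² dx = 0.88402.
⟨p⟩ = 2.2742 and ⟨p²⟩ = 8.9446.
(Δp)² = 8.9446 − (2.2742)² = 3.7726.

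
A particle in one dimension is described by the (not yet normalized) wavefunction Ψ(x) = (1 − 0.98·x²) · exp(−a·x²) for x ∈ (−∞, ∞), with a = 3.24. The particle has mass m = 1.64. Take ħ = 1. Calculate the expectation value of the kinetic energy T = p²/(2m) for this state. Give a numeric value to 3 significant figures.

T = −(ħ²/2m) d²/dx², so ⟨T⟩ = −(ħ²/2m) ∫ Ψ*·Ψ'' dx / ∫|Ψ|² dx; with m = 1.64.
Expand each integrand as polynomial × e^(−2ax²) and use ∫x^(2j)·e^(−2ax²) dx = (2j−1)!!/(4a)^j · √(π/(2a)), odd powers → 0; here √(π/(2a)) = 0.69629. Differentiate with the product rule, d/dx e^(−ax²) = −2ax·e^(−ax²).
State is unnormalized: ∫|Ψ|² dx = 0.60293, and ∫Ψ*·(−ħ²/2m · Ψ'') dx = 0.81934, so ⟨T⟩ = 0.81934 / 0.60293.
⟨T⟩ = 1.3589.

1.36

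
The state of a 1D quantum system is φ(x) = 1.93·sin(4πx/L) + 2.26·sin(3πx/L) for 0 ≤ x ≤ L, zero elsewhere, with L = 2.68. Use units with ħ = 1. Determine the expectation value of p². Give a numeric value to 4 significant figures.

16.42

p² φ = −ħ² d²φ/dx²; ⟨p²⟩ = −ħ² ∫ φ*·φ'' dx / ∫|φ|² dx.
d²/dx² sin(jπx/L) = −(jπ/L)²·sin(jπx/L); on 0 ≤ x ≤ L, ∫sin²(jπx/L) dx = L/2 and ∫sin(jπx/L)·sin(lπx/L) dx = 0 for j ≠ l, so only diagonal terms survive in ∫|φ|² and ∫φ·φ″; ∫φ·φ′ dx = [φ²/2] between the walls = 0.
State is unnormalized: ∫|φ|² dx = 11.836, and ∫φ*·(−ħ² φ'') dx = 194.38, so ⟨p²⟩ = 194.38 / 11.836.
⟨p²⟩ = 16.424.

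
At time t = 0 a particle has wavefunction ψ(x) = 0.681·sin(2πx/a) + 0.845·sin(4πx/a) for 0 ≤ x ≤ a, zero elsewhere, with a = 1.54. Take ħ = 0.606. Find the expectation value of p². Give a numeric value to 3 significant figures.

17.2

p² ψ = −ħ² d²ψ/dx²; ⟨p²⟩ = −ħ² ∫ ψ*·ψ'' dx / ∫|ψ|² dx.
d²/dx² sin(jπx/a) = −(jπ/a)²·sin(jπx/a); on 0 ≤ x ≤ a, ∫sin²(jπx/a) dx = a/2 and ∫sin(jπx/a)·sin(lπx/a) dx = 0 for j ≠ l, so only diagonal terms survive in ∫|ψ|² and ∫ψ·ψ″; ∫ψ·ψ′ dx = [ψ²/2] between the walls = 0.
State is unnormalized: ∫|ψ|² dx = 0.90690, and ∫ψ*·(−ħ² ψ'') dx = 15.627, so ⟨p²⟩ = 15.627 / 0.90690.
⟨p²⟩ = 17.231.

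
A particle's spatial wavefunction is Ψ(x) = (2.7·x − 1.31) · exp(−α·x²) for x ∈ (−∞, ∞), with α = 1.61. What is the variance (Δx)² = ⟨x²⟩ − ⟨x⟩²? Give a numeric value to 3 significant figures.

0.130

Compute ⟨x⟩ and ⟨x²⟩ separately, then (Δx)² = ⟨x²⟩ − ⟨x⟩².
Expand each integrand as polynomial × e^(−2αx²) and use ∫x^(2j)·e^(−2αx²) dx = (2j−1)!!/(4α)^j · √(π/(2α)), odd powers → 0; here √(π/(2α)) = 0.98775.
Normalization: ∫|Ψ|² dx = 2.8132.
⟨x⟩ = -0.38568 and ⟨x²⟩ = 0.27871.
(Δx)² = 0.27871 − (-0.38568)² = 0.12996.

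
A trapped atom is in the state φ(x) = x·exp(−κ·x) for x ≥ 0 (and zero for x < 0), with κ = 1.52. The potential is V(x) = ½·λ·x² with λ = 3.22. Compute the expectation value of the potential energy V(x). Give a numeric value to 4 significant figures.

⟨V⟩ = ∫ V(x)·|φ|² dx / ∫|φ|² dx.
Every integrand reduces to terms xʲ·e^(−2κx) on [0, ∞); use ∫₀^∞ xʲ·e^(−2κx) dx = j!/(2κ)^(j+1).
State is unnormalized: ∫|φ|² dx = 0.071188, and ∫φ*·V(x)·φ dx = 0.14882, so ⟨V⟩ = 0.14882 / 0.071188.
⟨V⟩ = 2.0905.

2.091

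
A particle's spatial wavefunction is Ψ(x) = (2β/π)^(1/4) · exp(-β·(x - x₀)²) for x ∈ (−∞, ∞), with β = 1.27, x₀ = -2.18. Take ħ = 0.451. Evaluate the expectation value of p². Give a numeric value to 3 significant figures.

p² Ψ = −ħ² d²Ψ/dx²; ⟨p²⟩ = −ħ² ∫ Ψ*·Ψ'' dx.
Gaussian moments (u = x − x₀): ∫u^(2j)·e^(−2βu²) du = (2j−1)!!/(4β)^j · √(π/(2β)), odd powers integrate to 0; here √(π/(2β)) = 1.1121. Derivatives: d/dx e^(−βu²) = −2βu·e^(−βu²), d²/dx² e^(−βu²) = (4β²u² − 2β)·e^(−βu²).
⟨p²⟩ = 0.25832.

0.258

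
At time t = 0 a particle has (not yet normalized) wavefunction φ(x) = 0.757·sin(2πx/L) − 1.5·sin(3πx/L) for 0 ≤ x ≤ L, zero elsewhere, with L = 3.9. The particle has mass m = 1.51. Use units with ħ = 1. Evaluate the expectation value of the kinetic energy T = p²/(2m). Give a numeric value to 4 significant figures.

1.716

T = −(ħ²/2m) d²/dx², so ⟨T⟩ = −(ħ²/2m) ∫ φ*·φ'' dx / ∫|φ|² dx; with m = 1.51.
d²/dx² sin(jπx/L) = −(jπ/L)²·sin(jπx/L); on 0 ≤ x ≤ L, ∫sin²(jπx/L) dx = L/2 and ∫sin(jπx/L)·sin(lπx/L) dx = 0 for j ≠ l, so only diagonal terms survive in ∫|φ|² and ∫φ·φ″; ∫φ·φ′ dx = [φ²/2] between the walls = 0.
State is unnormalized: ∫|φ|² dx = 5.5049, and ∫φ*·(−ħ²/2m · φ'') dx = 9.4448, so ⟨T⟩ = 9.4448 / 5.5049.
⟨T⟩ = 1.7157.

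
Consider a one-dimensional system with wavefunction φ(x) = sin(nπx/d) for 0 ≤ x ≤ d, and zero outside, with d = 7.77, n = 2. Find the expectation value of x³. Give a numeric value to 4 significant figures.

⟨x³⟩ = ∫ x³·|φ|² dx / ∫|φ|² dx (integrals over the domain).
With sin²θ = (1 − cos2θ)/2 on 0 ≤ x ≤ d: ∫sin²(nπx/d) dx = d/2, ∫x·sin²(nπx/d) dx = d²/4, ∫x²·sin²(nπx/d) dx = d³·(1/6 − 1/(4n²π²)); higher powers xᵏ the same way, integrating xᵏ·cos(2nπx/d) by parts.
State is unnormalized: ∫|φ|² dx = 3.8850, and ∫φ*·x³·φ dx = 420.99, so ⟨x³⟩ = 420.99 / 3.8850.
⟨x³⟩ = 108.36.

108.4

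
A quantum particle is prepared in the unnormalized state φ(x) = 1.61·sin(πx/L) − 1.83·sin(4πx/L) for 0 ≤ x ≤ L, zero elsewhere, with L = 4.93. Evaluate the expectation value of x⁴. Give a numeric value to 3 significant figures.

109.

⟨x⁴⟩ = ∫ x⁴·|φ|² dx / ∫|φ|² dx (integrals over the domain).
On 0 ≤ x ≤ L (j ≠ l): ∫sin²(jπx/L) dx = L/2, ∫sin(jπx/L)·sin(lπx/L) dx = 0; diagonal moments ∫x·sin²(jπx/L) dx = L²/4, ∫x²·sin²(jπx/L) dx = L³·(1/6 − 1/(4j²π²)); cross terms ∫x·sin(jπx/L)·sin(lπx/L) dx = 0 for j + l even and −4jlL²/(π²(j² − l²)²) for j + l odd, ∫x²·sin(jπx/L)·sin(lπx/L) dx = (−1)^(j+l)·4jlL³/(π²(j² − l²)²); higher powers the same way via product-to-sum and parts.
State is unnormalized: ∫|φ|² dx = 14.645, and ∫φ*·x⁴·φ dx = 1599.9, so ⟨x⁴⟩ = 1599.9 / 14.645.
⟨x⁴⟩ = 109.25.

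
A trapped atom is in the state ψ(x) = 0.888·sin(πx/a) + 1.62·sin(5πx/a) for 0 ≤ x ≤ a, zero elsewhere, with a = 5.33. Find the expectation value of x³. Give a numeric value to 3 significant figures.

36.2

⟨x³⟩ = ∫ x³·|ψ|² dx / ∫|ψ|² dx (integrals over the domain).
On 0 ≤ x ≤ a (j ≠ l): ∫sin²(jπx/a) dx = a/2, ∫sin(jπx/a)·sin(lπx/a) dx = 0; diagonal moments ∫x·sin²(jπx/a) dx = a²/4, ∫x²·sin²(jπx/a) dx = a³·(1/6 − 1/(4j²π²)); cross terms ∫x·sin(jπx/a)·sin(lπx/a) dx = 0 for j + l even and −4jla²/(π²(j² − l²)²) for j + l odd, ∫x²·sin(jπx/a)·sin(lπx/a) dx = (−1)^(j+l)·4jla³/(π²(j² − l²)²); higher powers the same way via product-to-sum and parts.
State is unnormalized: ∫|ψ|² dx = 9.0955, and ∫ψ*·x³·ψ dx = 329.16, so ⟨x³⟩ = 329.16 / 9.0955.
⟨x³⟩ = 36.190.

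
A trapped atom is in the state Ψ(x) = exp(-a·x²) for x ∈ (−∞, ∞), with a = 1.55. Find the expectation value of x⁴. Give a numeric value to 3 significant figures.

⟨x⁴⟩ = ∫ x⁴·|Ψ|² dx / ∫|Ψ|² dx (integrals over the domain).
Gaussian moments: ∫x^(2j)·e^(−2ax²) dx = (2j−1)!!/(4a)^j · √(π/(2a)), odd powers integrate to 0; here √(π/(2a)) = 1.0067.
State is unnormalized: ∫|Ψ|² dx = 1.0067, and ∫Ψ*·x⁴·Ψ dx = 0.078566, so ⟨x⁴⟩ = 0.078566 / 1.0067.
⟨x⁴⟩ = 0.078044.

0.0780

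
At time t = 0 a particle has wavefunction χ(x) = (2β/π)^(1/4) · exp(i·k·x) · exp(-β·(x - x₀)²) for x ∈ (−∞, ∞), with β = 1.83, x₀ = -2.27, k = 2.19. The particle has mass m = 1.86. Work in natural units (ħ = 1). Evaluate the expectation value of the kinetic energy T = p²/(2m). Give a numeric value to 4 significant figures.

1.781

T = −(ħ²/2m) d²/dx², so ⟨T⟩ = −(ħ²/2m) ∫ χ*·χ'' dx; with m = 1.86.
Gaussian moments (u = x − x₀): ∫u^(2j)·e^(−2βu²) du = (2j−1)!!/(4β)^j · √(π/(2β)), odd powers integrate to 0; here √(π/(2β)) = 0.92648. Derivatives: χ′ = (ik − 2βu)·χ, χ″ = ((ik − 2βu)² − 2β)·χ; the odd-in-u pieces drop out.
⟨T⟩ = 1.7812.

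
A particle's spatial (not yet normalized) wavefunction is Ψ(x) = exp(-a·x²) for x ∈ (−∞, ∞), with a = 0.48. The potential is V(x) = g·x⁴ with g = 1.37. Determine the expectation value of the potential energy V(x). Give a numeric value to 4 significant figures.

⟨V⟩ = ∫ V(x)·|Ψ|² dx / ∫|Ψ|² dx.
Gaussian moments: ∫x^(2j)·e^(−2ax²) dx = (2j−1)!!/(4a)^j · √(π/(2a)), odd powers integrate to 0; here √(π/(2a)) = 1.8090.
State is unnormalized: ∫|Ψ|² dx = 1.8090, and ∫Ψ*·V(x)·Ψ dx = 2.0169, so ⟨V⟩ = 2.0169 / 1.8090.
⟨V⟩ = 1.1149.

1.115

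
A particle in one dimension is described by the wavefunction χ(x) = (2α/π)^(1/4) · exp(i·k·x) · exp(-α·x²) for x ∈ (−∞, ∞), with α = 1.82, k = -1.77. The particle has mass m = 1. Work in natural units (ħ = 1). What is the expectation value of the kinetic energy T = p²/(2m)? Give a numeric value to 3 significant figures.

T = −(ħ²/2m) d²/dx², so ⟨T⟩ = −(ħ²/2m) ∫ χ*·χ'' dx; with m = 1.
Gaussian moments: ∫x^(2j)·e^(−2αx²) dx = (2j−1)!!/(4α)^j · √(π/(2α)), odd powers integrate to 0; here √(π/(2α)) = 0.92902. Derivatives: χ′ = (ik − 2αx)·χ, χ″ = ((ik − 2αx)² − 2α)·χ; the odd-in-x pieces drop out.
⟨T⟩ = 2.4765.

2.48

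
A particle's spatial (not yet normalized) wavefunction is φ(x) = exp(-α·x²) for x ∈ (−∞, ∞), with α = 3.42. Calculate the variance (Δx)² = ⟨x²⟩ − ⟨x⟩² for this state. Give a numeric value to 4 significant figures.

0.07310

Compute ⟨x⟩ and ⟨x²⟩ separately, then (Δx)² = ⟨x²⟩ − ⟨x⟩².
Gaussian moments: ∫x^(2j)·e^(−2αx²) dx = (2j−1)!!/(4α)^j · √(π/(2α)), odd powers integrate to 0; here √(π/(2α)) = 0.67771.
Normalization: ∫|φ|² dx = 0.67771.
⟨x⟩ = 0.0000 and ⟨x²⟩ = 0.073099.
(Δx)² = 0.073099 − (0.0000)² = 0.073099.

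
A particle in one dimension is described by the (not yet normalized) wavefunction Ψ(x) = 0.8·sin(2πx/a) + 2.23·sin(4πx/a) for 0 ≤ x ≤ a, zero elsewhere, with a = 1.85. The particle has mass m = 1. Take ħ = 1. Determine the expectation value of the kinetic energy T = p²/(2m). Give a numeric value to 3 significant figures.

T = −(ħ²/2m) d²/dx², so ⟨T⟩ = −(ħ²/2m) ∫ Ψ*·Ψ'' dx / ∫|Ψ|² dx; with m = 1.
d²/dx² sin(jπx/a) = −(jπ/a)²·sin(jπx/a); on 0 ≤ x ≤ a, ∫sin²(jπx/a) dx = a/2 and ∫sin(jπx/a)·sin(lπx/a) dx = 0 for j ≠ l, so only diagonal terms survive in ∫|Ψ|² and ∫Ψ·Ψ″; ∫Ψ·Ψ′ dx = [Ψ²/2] between the walls = 0.
State is unnormalized: ∫|Ψ|² dx = 5.1919, and ∫Ψ*·(−ħ²/2m · Ψ'') dx = 109.53, so ⟨T⟩ = 109.53 / 5.1919.
⟨T⟩ = 21.097.

21.1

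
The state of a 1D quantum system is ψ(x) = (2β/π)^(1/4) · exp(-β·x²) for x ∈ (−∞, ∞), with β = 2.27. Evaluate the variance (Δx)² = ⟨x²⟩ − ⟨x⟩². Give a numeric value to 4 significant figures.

0.1101

Compute ⟨x⟩ and ⟨x²⟩ separately, then (Δx)² = ⟨x²⟩ − ⟨x⟩².
Gaussian moments: ∫x^(2j)·e^(−2βx²) dx = (2j−1)!!/(4β)^j · √(π/(2β)), odd powers integrate to 0; here √(π/(2β)) = 0.83185.
⟨x⟩ = 0.0000 and ⟨x²⟩ = 0.11013.
(Δx)² = 0.11013 − (0.0000)² = 0.11013.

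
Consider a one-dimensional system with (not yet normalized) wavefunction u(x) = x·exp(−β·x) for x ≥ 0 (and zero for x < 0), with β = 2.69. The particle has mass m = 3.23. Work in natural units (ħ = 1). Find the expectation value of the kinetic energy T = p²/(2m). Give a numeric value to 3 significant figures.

1.12

T = −(ħ²/2m) d²/dx², so ⟨T⟩ = −(ħ²/2m) ∫ u*·u'' dx / ∫|u|² dx; with m = 3.23.
Differentiate x·exp(−β·x) with the product rule; every integrand then reduces to terms xʲ·e^(−2βx) on [0, ∞), with ∫₀^∞ xʲ·e^(−2βx) dx = j!/(2β)^(j+1).
State is unnormalized: ∫|u|² dx = 0.012843, and ∫u*·(−ħ²/2m · u'') dx = 0.014387, so ⟨T⟩ = 0.014387 / 0.012843.
⟨T⟩ = 1.1201.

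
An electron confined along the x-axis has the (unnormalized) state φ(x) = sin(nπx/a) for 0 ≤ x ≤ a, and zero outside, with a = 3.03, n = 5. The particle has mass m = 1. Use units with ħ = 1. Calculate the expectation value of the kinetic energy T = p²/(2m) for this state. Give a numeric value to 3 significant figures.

T = −(ħ²/2m) d²/dx², so ⟨T⟩ = −(ħ²/2m) ∫ φ*·φ'' dx / ∫|φ|² dx; with m = 1.
d/dx sin(nπx/a) = (nπ/a)·cos(nπx/a) and d²/dx² sin(nπx/a) = −(nπ/a)²·sin(nπx/a); on 0 ≤ x ≤ a, ∫sin²(nπx/a) dx = a/2 and ∫sin(nπx/a)·cos(nπx/a) dx = 0.
State is unnormalized: ∫|φ|² dx = 1.5150, and ∫φ*·(−ħ²/2m · φ'') dx = 20.358, so ⟨T⟩ = 20.358 / 1.5150.
⟨T⟩ = 13.438.

13.4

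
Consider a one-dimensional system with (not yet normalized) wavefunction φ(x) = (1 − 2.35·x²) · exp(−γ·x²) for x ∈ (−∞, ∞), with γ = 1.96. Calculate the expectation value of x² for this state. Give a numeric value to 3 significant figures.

0.105

⟨x²⟩ = ∫ x²·|φ|² dx / ∫|φ|² dx (integrals over the domain).
Expand each integrand as polynomial × e^(−2γx²) and use ∫x^(2j)·e^(−2γx²) dx = (2j−1)!!/(4γ)^j · √(π/(2γ)), odd powers → 0; here √(π/(2γ)) = 0.89522.
State is unnormalized: ∫|φ|² dx = 0.59985, and ∫φ*·x²·φ dx = 0.062715, so ⟨x²⟩ = 0.062715 / 0.59985.
⟨x²⟩ = 0.10455.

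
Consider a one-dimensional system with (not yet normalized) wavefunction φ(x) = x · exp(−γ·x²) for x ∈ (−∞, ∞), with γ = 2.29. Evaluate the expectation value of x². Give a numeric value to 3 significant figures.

0.328

⟨x²⟩ = ∫ x²·|φ|² dx / ∫|φ|² dx (integrals over the domain).
Expand each integrand as polynomial × e^(−2γx²) and use ∫x^(2j)·e^(−2γx²) dx = (2j−1)!!/(4γ)^j · √(π/(2γ)), odd powers → 0; here √(π/(2γ)) = 0.82821.
State is unnormalized: ∫|φ|² dx = 0.090416, and ∫φ*·x²·φ dx = 0.029612, so ⟨x²⟩ = 0.029612 / 0.090416.
⟨x²⟩ = 0.32751.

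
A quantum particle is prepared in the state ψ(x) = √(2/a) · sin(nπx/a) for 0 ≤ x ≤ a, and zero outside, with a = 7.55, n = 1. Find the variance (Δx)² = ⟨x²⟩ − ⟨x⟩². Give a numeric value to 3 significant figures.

1.86

Compute ⟨x⟩ and ⟨x²⟩ separately, then (Δx)² = ⟨x²⟩ − ⟨x⟩².
With sin²θ = (1 − cos2θ)/2 on 0 ≤ x ≤ a: ∫sin²(nπx/a) dx = a/2, ∫x·sin²(nπx/a) dx = a²/4, ∫x²·sin²(nπx/a) dx = a³·(1/6 − 1/(4n²π²)); higher powers xᵏ the same way, integrating xᵏ·cos(2nπx/a) by parts.
⟨x⟩ = 3.7750 and ⟨x²⟩ = 16.113.
(Δx)² = 16.113 − (3.7750)² = 1.8624.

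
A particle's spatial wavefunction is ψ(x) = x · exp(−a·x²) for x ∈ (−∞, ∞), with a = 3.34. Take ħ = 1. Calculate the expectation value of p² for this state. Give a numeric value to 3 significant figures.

p² ψ = −ħ² d²ψ/dx²; ⟨p²⟩ = −ħ² ∫ ψ*·ψ'' dx / ∫|ψ|² dx.
Expand each integrand as polynomial × e^(−2ax²) and use ∫x^(2j)·e^(−2ax²) dx = (2j−1)!!/(4a)^j · √(π/(2a)), odd powers → 0; here √(π/(2a)) = 0.68578. Differentiate with the product rule, d/dx e^(−ax²) = −2ax·e^(−ax²).
State is unnormalized: ∫|ψ|² dx = 0.051331, and ∫ψ*·(−ħ² ψ'') dx = 0.51434, so ⟨p²⟩ = 0.51434 / 0.051331.
⟨p²⟩ = 10.020.

10.0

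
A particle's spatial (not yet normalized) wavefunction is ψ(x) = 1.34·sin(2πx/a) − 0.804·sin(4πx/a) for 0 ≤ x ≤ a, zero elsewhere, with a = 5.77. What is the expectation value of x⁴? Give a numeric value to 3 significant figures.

127.

⟨x⁴⟩ = ∫ x⁴·|ψ|² dx / ∫|ψ|² dx (integrals over the domain).
On 0 ≤ x ≤ a (j ≠ l): ∫sin²(jπx/a) dx = a/2, ∫sin(jπx/a)·sin(lπx/a) dx = 0; diagonal moments ∫x·sin²(jπx/a) dx = a²/4, ∫x²·sin²(jπx/a) dx = a³·(1/6 − 1/(4j²π²)); cross terms ∫x·sin(jπx/a)·sin(lπx/a) dx = 0 for j + l even and −4jla²/(π²(j² − l²)²) for j + l odd, ∫x²·sin(jπx/a)·sin(lπx/a) dx = (−1)^(j+l)·4jla³/(π²(j² − l²)²); higher powers the same way via product-to-sum and parts.
State is unnormalized: ∫|ψ|² dx = 7.0452, and ∫ψ*·x⁴·ψ dx = 893.15, so ⟨x⁴⟩ = 893.15 / 7.0452.
⟨x⁴⟩ = 126.77.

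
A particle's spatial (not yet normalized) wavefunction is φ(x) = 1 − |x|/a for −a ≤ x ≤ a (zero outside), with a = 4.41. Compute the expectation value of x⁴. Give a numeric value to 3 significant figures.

⟨x⁴⟩ = ∫ x⁴·|φ|² dx / ∫|φ|² dx (integrals over the domain).
φ is even, so ∫ over [−a, a] = 2∫₀ᵃ with φ = 1 − x/a there: ∫₀ᵃ (1 − x/a)² dx = a/3, ∫₀ᵃ x²(1 − x/a)² dx = a³/30, ∫₀ᵃ x⁴(1 − x/a)² dx = a⁵/105.
State is unnormalized: ∫|φ|² dx = 2.9400, and ∫φ*·x⁴·φ dx = 31.771, so ⟨x⁴⟩ = 31.771 / 2.9400.
⟨x⁴⟩ = 10.807.

10.8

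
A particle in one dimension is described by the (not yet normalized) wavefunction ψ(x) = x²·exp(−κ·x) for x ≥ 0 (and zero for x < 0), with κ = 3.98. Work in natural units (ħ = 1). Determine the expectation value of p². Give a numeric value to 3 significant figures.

5.28

p² ψ = −ħ² d²ψ/dx²; ⟨p²⟩ = −ħ² ∫ ψ*·ψ'' dx / ∫|ψ|² dx.
Differentiate x²·exp(−κ·x) with the product rule; every integrand then reduces to terms xʲ·e^(−2κx) on [0, ∞), with ∫₀^∞ xʲ·e^(−2κx) dx = j!/(2κ)^(j+1).
State is unnormalized: ∫|ψ|² dx = 0.00075101, and ∫ψ*·(−ħ² ψ'') dx = 0.0039654, so ⟨p²⟩ = 0.0039654 / 0.00075101.
⟨p²⟩ = 5.2801.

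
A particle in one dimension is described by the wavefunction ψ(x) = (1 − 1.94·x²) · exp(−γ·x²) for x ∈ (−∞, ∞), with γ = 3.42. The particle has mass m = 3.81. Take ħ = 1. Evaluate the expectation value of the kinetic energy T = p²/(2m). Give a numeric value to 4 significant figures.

0.8231

T = −(ħ²/2m) d²/dx², so ⟨T⟩ = −(ħ²/2m) ∫ ψ*·ψ'' dx / ∫|ψ|² dx; with m = 3.81.
Expand each integrand as polynomial × e^(−2γx²) and use ∫x^(2j)·e^(−2γx²) dx = (2j−1)!!/(4γ)^j · √(π/(2γ)), odd powers → 0; here √(π/(2γ)) = 0.67771. Differentiate with the product rule, d/dx e^(−γx²) = −2γx·e^(−γx²).
State is unnormalized: ∫|ψ|² dx = 0.52639, and ∫ψ*·(−ħ²/2m · ψ'') dx = 0.43326, so ⟨T⟩ = 0.43326 / 0.52639.
⟨T⟩ = 0.82309.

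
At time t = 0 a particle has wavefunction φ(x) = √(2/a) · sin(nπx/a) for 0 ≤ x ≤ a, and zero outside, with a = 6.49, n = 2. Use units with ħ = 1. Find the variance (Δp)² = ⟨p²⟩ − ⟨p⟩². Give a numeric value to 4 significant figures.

Compute ⟨p⟩ and ⟨p²⟩ separately; (Δp)² = ⟨p²⟩ − ⟨p⟩².
d/dx sin(nπx/a) = (nπ/a)·cos(nπx/a) and d²/dx² sin(nπx/a) = −(nπ/a)²·sin(nπx/a); on 0 ≤ x ≤ a, ∫sin²(nπx/a) dx = a/2 and ∫sin(nπx/a)·cos(nπx/a) dx = 0.
⟨p⟩ = 0.0000 and ⟨p²⟩ = 0.93728.
(Δp)² = 0.93728 − (0.0000)² = 0.93728.

0.9373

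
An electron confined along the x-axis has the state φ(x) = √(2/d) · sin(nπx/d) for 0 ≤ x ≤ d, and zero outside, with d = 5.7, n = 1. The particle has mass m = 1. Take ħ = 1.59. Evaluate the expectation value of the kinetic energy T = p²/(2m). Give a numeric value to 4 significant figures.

0.3840

T = −(ħ²/2m) d²/dx², so ⟨T⟩ = −(ħ²/2m) ∫ φ*·φ'' dx; with m = 1.
d/dx sin(nπx/d) = (nπ/d)·cos(nπx/d) and d²/dx² sin(nπx/d) = −(nπ/d)²·sin(nπx/d); on 0 ≤ x ≤ d, ∫sin²(nπx/d) dx = d/2 and ∫sin(nπx/d)·cos(nπx/d) dx = 0.
⟨T⟩ = 0.38399.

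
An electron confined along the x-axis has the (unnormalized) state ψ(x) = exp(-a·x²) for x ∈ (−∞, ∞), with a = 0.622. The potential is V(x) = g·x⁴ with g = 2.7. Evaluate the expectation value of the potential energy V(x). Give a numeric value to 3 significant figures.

⟨V⟩ = ∫ V(x)·|ψ|² dx / ∫|ψ|² dx.
Gaussian moments: ∫x^(2j)·e^(−2ax²) dx = (2j−1)!!/(4a)^j · √(π/(2a)), odd powers integrate to 0; here √(π/(2a)) = 1.5891.
State is unnormalized: ∫|ψ|² dx = 1.5891, and ∫ψ*·V(x)·ψ dx = 2.0795, so ⟨V⟩ = 2.0795 / 1.5891.
⟨V⟩ = 1.3085.

1.31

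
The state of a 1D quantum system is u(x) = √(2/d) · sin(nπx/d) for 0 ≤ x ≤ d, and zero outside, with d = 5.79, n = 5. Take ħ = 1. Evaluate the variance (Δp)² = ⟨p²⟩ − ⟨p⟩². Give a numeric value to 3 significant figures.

7.36

Compute ⟨p⟩ and ⟨p²⟩ separately; (Δp)² = ⟨p²⟩ − ⟨p⟩².
d/dx sin(nπx/d) = (nπ/d)·cos(nπx/d) and d²/dx² sin(nπx/d) = −(nπ/d)²·sin(nπx/d); on 0 ≤ x ≤ d, ∫sin²(nπx/d) dx = d/2 and ∫sin(nπx/d)·cos(nπx/d) dx = 0.
⟨p⟩ = 0.0000 and ⟨p²⟩ = 7.3601.
(Δp)² = 7.3601 − (0.0000)² = 7.3601.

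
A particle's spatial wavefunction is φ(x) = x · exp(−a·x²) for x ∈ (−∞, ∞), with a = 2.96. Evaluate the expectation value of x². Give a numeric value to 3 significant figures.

⟨x²⟩ = ∫ x²·|φ|² dx / ∫|φ|² dx (integrals over the domain).
Expand each integrand as polynomial × e^(−2ax²) and use ∫x^(2j)·e^(−2ax²) dx = (2j−1)!!/(4a)^j · √(π/(2a)), odd powers → 0; here √(π/(2a)) = 0.72847.
State is unnormalized: ∫|φ|² dx = 0.061527, and ∫φ*·x²·φ dx = 0.015589, so ⟨x²⟩ = 0.015589 / 0.061527.
⟨x²⟩ = 0.25338.

0.253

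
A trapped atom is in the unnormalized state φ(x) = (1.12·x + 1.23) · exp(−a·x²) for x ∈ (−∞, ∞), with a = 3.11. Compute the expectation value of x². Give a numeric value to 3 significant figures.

⟨x²⟩ = ∫ x²·|φ|² dx / ∫|φ|² dx (integrals over the domain).
Expand each integrand as polynomial × e^(−2ax²) and use ∫x^(2j)·e^(−2ax²) dx = (2j−1)!!/(4a)^j · √(π/(2a)), odd powers → 0; here √(π/(2a)) = 0.71069.
State is unnormalized: ∫|φ|² dx = 1.1469, and ∫φ*·x²·φ dx = 0.10371, so ⟨x²⟩ = 0.10371 / 1.1469.
⟨x²⟩ = 0.090432.

0.0904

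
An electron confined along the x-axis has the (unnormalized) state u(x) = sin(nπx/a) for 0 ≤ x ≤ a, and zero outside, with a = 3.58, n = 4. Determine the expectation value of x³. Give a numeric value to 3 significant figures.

11.3

⟨x³⟩ = ∫ x³·|u|² dx / ∫|u|² dx (integrals over the domain).
With sin²θ = (1 − cos2θ)/2 on 0 ≤ x ≤ a: ∫sin²(nπx/a) dx = a/2, ∫x·sin²(nπx/a) dx = a²/4, ∫x²·sin²(nπx/a) dx = a³·(1/6 − 1/(4n²π²)); higher powers xᵏ the same way, integrating xᵏ·cos(2nπx/a) by parts.
State is unnormalized: ∫|u|² dx = 1.7900, and ∫u*·x³·u dx = 20.142, so ⟨x³⟩ = 20.142 / 1.7900.
⟨x³⟩ = 11.253.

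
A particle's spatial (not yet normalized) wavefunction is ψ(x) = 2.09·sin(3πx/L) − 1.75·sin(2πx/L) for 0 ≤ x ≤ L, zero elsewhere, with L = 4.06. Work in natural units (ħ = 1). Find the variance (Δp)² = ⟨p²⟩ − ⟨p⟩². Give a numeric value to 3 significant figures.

Compute ⟨p⟩ and ⟨p²⟩ separately; (Δp)² = ⟨p²⟩ − ⟨p⟩².
d²/dx² sin(jπx/L) = −(jπ/L)²·sin(jπx/L); on 0 ≤ x ≤ L, ∫sin²(jπx/L) dx = L/2 and ∫sin(jπx/L)·sin(lπx/L) dx = 0 for j ≠ l, so only diagonal terms survive in ∫|ψ|² and ∫ψ·ψ″; ∫ψ·ψ′ dx = [ψ²/2] between the walls = 0.
Normalization: ∫|ψ|² dx = 15.084.
⟨p⟩ = 0.0000 and ⟨p²⟩ = 4.1549.
(Δp)² = 4.1549 − (0.0000)² = 4.1549.

4.15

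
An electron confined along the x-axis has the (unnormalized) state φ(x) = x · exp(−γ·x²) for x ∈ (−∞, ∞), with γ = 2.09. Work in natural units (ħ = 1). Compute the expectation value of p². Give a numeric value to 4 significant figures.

p² φ = −ħ² d²φ/dx²; ⟨p²⟩ = −ħ² ∫ φ*·φ'' dx / ∫|φ|² dx.
Expand each integrand as polynomial × e^(−2γx²) and use ∫x^(2j)·e^(−2γx²) dx = (2j−1)!!/(4γ)^j · √(π/(2γ)), odd powers → 0; here √(π/(2γ)) = 0.86694. Differentiate with the product rule, d/dx e^(−γx²) = −2γx·e^(−γx²).
State is unnormalized: ∫|φ|² dx = 0.10370, and ∫φ*·(−ħ² φ'') dx = 0.65020, so ⟨p²⟩ = 0.65020 / 0.10370.
⟨p²⟩ = 6.2700.

6.270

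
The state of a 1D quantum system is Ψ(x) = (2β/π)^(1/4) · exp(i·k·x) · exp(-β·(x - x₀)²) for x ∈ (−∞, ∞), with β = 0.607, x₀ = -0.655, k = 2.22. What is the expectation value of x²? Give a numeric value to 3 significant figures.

0.841

⟨x²⟩ = ∫ x²·|Ψ|² dx (integrals over the domain).
Gaussian moments (u = x − x₀): ∫u^(2j)·e^(−2βu²) du = (2j−1)!!/(4β)^j · √(π/(2β)), odd powers integrate to 0; here √(π/(2β)) = 1.6087.
⟨x²⟩ = 0.84089.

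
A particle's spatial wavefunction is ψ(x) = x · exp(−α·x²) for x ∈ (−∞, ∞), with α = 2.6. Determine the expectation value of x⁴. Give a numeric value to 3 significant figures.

0.139

⟨x⁴⟩ = ∫ x⁴·|ψ|² dx / ∫|ψ|² dx (integrals over the domain).
Expand each integrand as polynomial × e^(−2αx²) and use ∫x^(2j)·e^(−2αx²) dx = (2j−1)!!/(4α)^j · √(π/(2α)), odd powers → 0; here √(π/(2α)) = 0.77727.
State is unnormalized: ∫|ψ|² dx = 0.074738, and ∫ψ*·x⁴·ψ dx = 0.010365, so ⟨x⁴⟩ = 0.010365 / 0.074738.
⟨x⁴⟩ = 0.13868.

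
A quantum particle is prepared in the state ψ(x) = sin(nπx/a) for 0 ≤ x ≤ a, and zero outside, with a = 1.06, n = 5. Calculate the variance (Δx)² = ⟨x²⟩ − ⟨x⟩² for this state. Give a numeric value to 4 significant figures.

0.09136

Compute ⟨x⟩ and ⟨x²⟩ separately, then (Δx)² = ⟨x²⟩ − ⟨x⟩².
With sin²θ = (1 − cos2θ)/2 on 0 ≤ x ≤ a: ∫sin²(nπx/a) dx = a/2, ∫x·sin²(nπx/a) dx = a²/4, ∫x²·sin²(nπx/a) dx = a³·(1/6 − 1/(4n²π²)); higher powers xᵏ the same way, integrating xᵏ·cos(2nπx/a) by parts.
Normalization: ∫|ψ|² dx = 0.53000.
⟨x⟩ = 0.53000 and ⟨x²⟩ = 0.37226.
(Δx)² = 0.37226 − (0.53000)² = 0.091356.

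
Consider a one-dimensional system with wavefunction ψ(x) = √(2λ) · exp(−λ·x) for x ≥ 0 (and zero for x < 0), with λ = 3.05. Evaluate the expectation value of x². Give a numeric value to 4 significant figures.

⟨x²⟩ = ∫ x²·|ψ|² dx (integrals over the domain).
Every integrand reduces to terms xʲ·e^(−2λx) on [0, ∞); use ∫₀^∞ xʲ·e^(−2λx) dx = j!/(2λ)^(j+1).
⟨x²⟩ = 0.053749.

0.05375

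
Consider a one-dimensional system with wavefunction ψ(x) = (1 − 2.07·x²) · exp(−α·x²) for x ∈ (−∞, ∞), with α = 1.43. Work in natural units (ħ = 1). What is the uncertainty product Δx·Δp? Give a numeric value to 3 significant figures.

1.08

Δx = √(⟨x²⟩−⟨x⟩²), Δp = √(⟨p²⟩−⟨p⟩²).
Expand each integrand as polynomial × e^(−2αx²) and use ∫x^(2j)·e^(−2αx²) dx = (2j−1)!!/(4α)^j · √(π/(2α)), odd powers → 0; here √(π/(2α)) = 1.0481. Differentiate with the product rule, d/dx e^(−αx²) = −2αx·e^(−αx²).
Normalization: ∫|ψ|² dx = 0.70128.
⟨x⟩ = 0.0000, ⟨x²⟩ = 0.20722 ⇒ Δx = 0.45522.
⟨p⟩ = 0.0000, ⟨p²⟩ = 5.6432 ⇒ Δp = 2.3755.
Δx·Δp = 1.0814.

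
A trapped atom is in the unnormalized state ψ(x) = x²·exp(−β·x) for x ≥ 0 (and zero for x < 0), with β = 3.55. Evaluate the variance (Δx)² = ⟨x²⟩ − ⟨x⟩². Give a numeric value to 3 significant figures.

Compute ⟨x⟩ and ⟨x²⟩ separately, then (Δx)² = ⟨x²⟩ − ⟨x⟩².
Every integrand reduces to terms xʲ·e^(−2βx) on [0, ∞); use ∫₀^∞ xʲ·e^(−2βx) dx = j!/(2β)^(j+1).
Normalization: ∫|ψ|² dx = 0.0013302.
⟨x⟩ = 0.70423 and ⟨x²⟩ = 0.59512.
(Δx)² = 0.59512 − (0.70423)² = 0.099187.

0.0992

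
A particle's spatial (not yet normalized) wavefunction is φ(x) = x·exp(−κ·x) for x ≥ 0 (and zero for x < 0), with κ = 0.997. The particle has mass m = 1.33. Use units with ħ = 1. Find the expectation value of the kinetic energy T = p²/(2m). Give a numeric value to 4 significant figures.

T = −(ħ²/2m) d²/dx², so ⟨T⟩ = −(ħ²/2m) ∫ φ*·φ'' dx / ∫|φ|² dx; with m = 1.33.
Differentiate x·exp(−κ·x) with the product rule; every integrand then reduces to terms xʲ·e^(−2κx) on [0, ∞), with ∫₀^∞ xʲ·e^(−2κx) dx = j!/(2κ)^(j+1).
State is unnormalized: ∫|φ|² dx = 0.25226, and ∫φ*·(−ħ²/2m · φ'') dx = 0.094268, so ⟨T⟩ = 0.094268 / 0.25226.
⟨T⟩ = 0.37369.

0.3737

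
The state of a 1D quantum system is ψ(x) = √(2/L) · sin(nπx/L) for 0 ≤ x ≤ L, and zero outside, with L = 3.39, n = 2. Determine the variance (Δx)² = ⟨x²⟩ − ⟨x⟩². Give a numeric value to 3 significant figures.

Compute ⟨x⟩ and ⟨x²⟩ separately, then (Δx)² = ⟨x²⟩ − ⟨x⟩².
With sin²θ = (1 − cos2θ)/2 on 0 ≤ x ≤ L: ∫sin²(nπx/L) dx = L/2, ∫x·sin²(nπx/L) dx = L²/4, ∫x²·sin²(nπx/L) dx = L³·(1/6 − 1/(4n²π²)); higher powers xᵏ the same way, integrating xᵏ·cos(2nπx/L) by parts.
⟨x⟩ = 1.6950 and ⟨x²⟩ = 3.6852.
(Δx)² = 3.6852 − (1.6950)² = 0.81213.

0.812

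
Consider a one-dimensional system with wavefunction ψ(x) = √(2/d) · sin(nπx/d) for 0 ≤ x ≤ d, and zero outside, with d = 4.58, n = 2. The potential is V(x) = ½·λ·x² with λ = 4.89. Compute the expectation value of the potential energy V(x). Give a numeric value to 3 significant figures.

16.4

⟨V⟩ = ∫ V(x)·|ψ|² dx.
With sin²θ = (1 − cos2θ)/2 on 0 ≤ x ≤ d: ∫sin²(nπx/d) dx = d/2, ∫x·sin²(nπx/d) dx = d²/4, ∫x²·sin²(nπx/d) dx = d³·(1/6 − 1/(4n²π²)); higher powers xᵏ the same way, integrating xᵏ·cos(2nπx/d) by parts.
⟨V⟩ = 16.446.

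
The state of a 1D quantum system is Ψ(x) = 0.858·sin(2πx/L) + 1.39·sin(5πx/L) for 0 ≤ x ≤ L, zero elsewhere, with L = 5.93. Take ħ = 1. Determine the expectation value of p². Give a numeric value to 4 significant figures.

5.391

p² Ψ = −ħ² d²Ψ/dx²; ⟨p²⟩ = −ħ² ∫ Ψ*·Ψ'' dx / ∫|Ψ|² dx.
d²/dx² sin(jπx/L) = −(jπ/L)²·sin(jπx/L); on 0 ≤ x ≤ L, ∫sin²(jπx/L) dx = L/2 and ∫sin(jπx/L)·sin(lπx/L) dx = 0 for j ≠ l, so only diagonal terms survive in ∫|Ψ|² and ∫Ψ·Ψ″; ∫Ψ·Ψ′ dx = [Ψ²/2] between the walls = 0.
State is unnormalized: ∫|Ψ|² dx = 7.9114, and ∫Ψ*·(−ħ² Ψ'') dx = 42.647, so ⟨p²⟩ = 42.647 / 7.9114.
⟨p²⟩ = 5.3905.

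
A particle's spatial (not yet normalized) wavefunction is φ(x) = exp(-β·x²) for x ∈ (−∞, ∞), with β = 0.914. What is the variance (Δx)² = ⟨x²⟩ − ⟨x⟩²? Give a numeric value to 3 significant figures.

0.274

Compute ⟨x⟩ and ⟨x²⟩ separately, then (Δx)² = ⟨x²⟩ − ⟨x⟩².
Gaussian moments: ∫x^(2j)·e^(−2βx²) dx = (2j−1)!!/(4β)^j · √(π/(2β)), odd powers integrate to 0; here √(π/(2β)) = 1.3110.
Normalization: ∫|φ|² dx = 1.3110.
⟨x⟩ = 0.0000 and ⟨x²⟩ = 0.27352.
(Δx)² = 0.27352 − (0.0000)² = 0.27352.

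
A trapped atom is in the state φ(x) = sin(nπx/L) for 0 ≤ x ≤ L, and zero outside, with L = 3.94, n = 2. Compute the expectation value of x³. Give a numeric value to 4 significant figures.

14.13

⟨x³⟩ = ∫ x³·|φ|² dx / ∫|φ|² dx (integrals over the domain).
With sin²θ = (1 − cos2θ)/2 on 0 ≤ x ≤ L: ∫sin²(nπx/L) dx = L/2, ∫x·sin²(nπx/L) dx = L²/4, ∫x²·sin²(nπx/L) dx = L³·(1/6 − 1/(4n²π²)); higher powers xᵏ the same way, integrating xᵏ·cos(2nπx/L) by parts.
State is unnormalized: ∫|φ|² dx = 1.9700, and ∫φ*·x³·φ dx = 27.834, so ⟨x³⟩ = 27.834 / 1.9700.
⟨x³⟩ = 14.129.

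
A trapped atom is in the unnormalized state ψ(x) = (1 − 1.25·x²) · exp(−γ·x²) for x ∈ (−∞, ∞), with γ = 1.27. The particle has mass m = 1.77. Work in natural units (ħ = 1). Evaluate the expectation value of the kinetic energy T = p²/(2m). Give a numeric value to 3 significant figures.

T = −(ħ²/2m) d²/dx², so ⟨T⟩ = −(ħ²/2m) ∫ ψ*·ψ'' dx / ∫|ψ|² dx; with m = 1.77.
Expand each integrand as polynomial × e^(−2γx²) and use ∫x^(2j)·e^(−2γx²) dx = (2j−1)!!/(4γ)^j · √(π/(2γ)), odd powers → 0; here √(π/(2γ)) = 1.1121. Differentiate with the product rule, d/dx e^(−γx²) = −2γx·e^(−γx²).
State is unnormalized: ∫|ψ|² dx = 0.76683, and ∫ψ*·(−ħ²/2m · ψ'') dx = 0.76444, so ⟨T⟩ = 0.76444 / 0.76683.
⟨T⟩ = 0.99688.

0.997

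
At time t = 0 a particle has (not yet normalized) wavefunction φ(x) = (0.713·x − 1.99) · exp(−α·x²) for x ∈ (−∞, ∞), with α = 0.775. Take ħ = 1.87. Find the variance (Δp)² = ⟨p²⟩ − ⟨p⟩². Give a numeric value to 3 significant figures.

Compute ⟨p⟩ and ⟨p²⟩ separately; (Δp)² = ⟨p²⟩ − ⟨p⟩².
Expand each integrand as polynomial × e^(−2αx²) and use ∫x^(2j)·e^(−2αx²) dx = (2j−1)!!/(4α)^j · √(π/(2α)), odd powers → 0; here √(π/(2α)) = 1.4237. Differentiate with the product rule, d/dx e^(−αx²) = −2αx·e^(−αx²).
Normalization: ∫|φ|² dx = 5.8713.
⟨p⟩ = 0.0000 and ⟨p²⟩ = 2.9256.
(Δp)² = 2.9256 − (0.0000)² = 2.9256.

2.93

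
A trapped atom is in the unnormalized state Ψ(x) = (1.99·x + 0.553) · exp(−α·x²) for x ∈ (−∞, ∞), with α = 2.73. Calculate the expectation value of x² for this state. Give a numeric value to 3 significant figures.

⟨x²⟩ = ∫ x²·|Ψ|² dx / ∫|Ψ|² dx (integrals over the domain).
Expand each integrand as polynomial × e^(−2αx²) and use ∫x^(2j)·e^(−2αx²) dx = (2j−1)!!/(4α)^j · √(π/(2α)), odd powers → 0; here √(π/(2α)) = 0.75854.
State is unnormalized: ∫|Ψ|² dx = 0.50705, and ∫Ψ*·x²·Ψ dx = 0.096815, so ⟨x²⟩ = 0.096815 / 0.50705.
⟨x²⟩ = 0.19094.

0.191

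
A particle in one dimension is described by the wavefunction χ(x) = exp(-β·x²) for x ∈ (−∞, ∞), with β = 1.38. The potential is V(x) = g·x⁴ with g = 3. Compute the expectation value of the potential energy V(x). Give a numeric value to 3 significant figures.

0.295

⟨V⟩ = ∫ V(x)·|χ|² dx / ∫|χ|² dx.
Gaussian moments: ∫x^(2j)·e^(−2βx²) dx = (2j−1)!!/(4β)^j · √(π/(2β)), odd powers integrate to 0; here √(π/(2β)) = 1.0669.
State is unnormalized: ∫|χ|² dx = 1.0669, and ∫χ*·V(x)·χ dx = 0.31513, so ⟨V⟩ = 0.31513 / 1.0669.
⟨V⟩ = 0.29537.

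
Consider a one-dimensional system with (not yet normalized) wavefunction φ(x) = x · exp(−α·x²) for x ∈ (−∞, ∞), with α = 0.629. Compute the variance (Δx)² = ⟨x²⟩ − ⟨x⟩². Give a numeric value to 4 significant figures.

1.192

Compute ⟨x⟩ and ⟨x²⟩ separately, then (Δx)² = ⟨x²⟩ − ⟨x⟩².
Expand each integrand as polynomial × e^(−2αx²) and use ∫x^(2j)·e^(−2αx²) dx = (2j−1)!!/(4α)^j · √(π/(2α)), odd powers → 0; here √(π/(2α)) = 1.5803.
Normalization: ∫|φ|² dx = 0.62809.
⟨x⟩ = 0.0000 and ⟨x²⟩ = 1.1924.
(Δx)² = 1.1924 − (0.0000)² = 1.1924.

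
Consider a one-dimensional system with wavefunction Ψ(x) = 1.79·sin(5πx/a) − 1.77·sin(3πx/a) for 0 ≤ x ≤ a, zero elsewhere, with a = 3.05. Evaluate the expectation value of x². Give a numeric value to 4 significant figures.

2.624

⟨x²⟩ = ∫ x²·|Ψ|² dx / ∫|Ψ|² dx (integrals over the domain).
On 0 ≤ x ≤ a (j ≠ l): ∫sin²(jπx/a) dx = a/2, ∫sin(jπx/a)·sin(lπx/a) dx = 0; diagonal moments ∫x·sin²(jπx/a) dx = a²/4, ∫x²·sin²(jπx/a) dx = a³·(1/6 − 1/(4j²π²)); cross terms ∫x·sin(jπx/a)·sin(lπx/a) dx = 0 for j + l even and −4jla²/(π²(j² − l²)²) for j + l odd, ∫x²·sin(jπx/a)·sin(lπx/a) dx = (−1)^(j+l)·4jla³/(π²(j² − l²)²); higher powers the same way via product-to-sum and parts.
State is unnormalized: ∫|Ψ|² dx = 9.6639, and ∫Ψ*·x²·Ψ dx = 25.355, so ⟨x²⟩ = 25.355 / 9.6639.
⟨x²⟩ = 2.6236.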